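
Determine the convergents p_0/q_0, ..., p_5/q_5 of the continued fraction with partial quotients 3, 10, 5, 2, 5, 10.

3/1, 31/10, 158/51, 347/112, 1893/611, 19277/6222

Using the convergent recurrence p_i = a_i*p_{i-1} + p_{i-2}, q_i = a_i*q_{i-1} + q_{i-2} with p_{-2}=0, p_{-1}=1, q_{-2}=1, q_{-1}=0:
  i=0: a_0=3, p_0 = 3*1 + 0 = 3, q_0 = 3*0 + 1 = 1.
  i=1: a_1=10, p_1 = 10*3 + 1 = 31, q_1 = 10*1 + 0 = 10.
  i=2: a_2=5, p_2 = 5*31 + 3 = 158, q_2 = 5*10 + 1 = 51.
  i=3: a_3=2, p_3 = 2*158 + 31 = 347, q_3 = 2*51 + 10 = 112.
  i=4: a_4=5, p_4 = 5*347 + 158 = 1893, q_4 = 5*112 + 51 = 611.
  i=5: a_5=10, p_5 = 10*1893 + 347 = 19277, q_5 = 10*611 + 112 = 6222.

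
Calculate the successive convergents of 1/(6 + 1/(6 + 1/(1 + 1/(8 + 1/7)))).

0/1, 1/6, 6/37, 7/43, 62/381, 441/2710

Using the convergent recurrence p_i = a_i*p_{i-1} + p_{i-2}, q_i = a_i*q_{i-1} + q_{i-2} with p_{-2}=0, p_{-1}=1, q_{-2}=1, q_{-1}=0:
  i=0: a_0=0, p_0 = 0*1 + 0 = 0, q_0 = 0*0 + 1 = 1.
  i=1: a_1=6, p_1 = 6*0 + 1 = 1, q_1 = 6*1 + 0 = 6.
  i=2: a_2=6, p_2 = 6*1 + 0 = 6, q_2 = 6*6 + 1 = 37.
  i=3: a_3=1, p_3 = 1*6 + 1 = 7, q_3 = 1*37 + 6 = 43.
  i=4: a_4=8, p_4 = 8*7 + 6 = 62, q_4 = 8*43 + 37 = 381.
  i=5: a_5=7, p_5 = 7*62 + 7 = 441, q_5 = 7*381 + 43 = 2710.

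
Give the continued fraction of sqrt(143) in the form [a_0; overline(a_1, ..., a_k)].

[11; overline(1, 22)]

Write x_i = (sqrt(143) + m_i)/d_i with (m_0, d_0) = (0, 1). a_0 = floor(sqrt(143)) = 11, since 11^2 = 121 <= 143 < 144 = 12^2.
Iterate m_{i+1} = d_i*a_i - m_i, d_{i+1} = (143 - m_{i+1}^2)/d_i, a_{i+1} = floor((a_0 + m_{i+1})/d_{i+1}):
  m_1 = 1*11 - 0 = 11, d_1 = (143 - 11^2)/1 = 22/1 = 22, a_1 = floor((11 + 11)/22) = 1.
  m_2 = 22*1 - 11 = 11, d_2 = (143 - 11^2)/22 = 22/22 = 1, a_2 = floor((11 + 11)/1) = 22.
  m_3 = 1*22 - 11 = 11, d_3 = (143 - 11^2)/1 = 22/1 = 22: (m_3, d_3) = (m_1, d_1) = (11, 22), so from here the quotients repeat a_1, a_2; the period length is 2.
Hence the expansion of sqrt(143) is a_0 = 11 followed by the repeating block 1, 22 (period 2).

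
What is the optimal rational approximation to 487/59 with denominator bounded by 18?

33/4

Expand x = 487/59 as a continued fraction with the Euclidean algorithm:
  487 = 8*59 + 15, so a_0 = 8.
  59 = 3*15 + 14, so a_1 = 3.
  15 = 1*14 + 1, so a_2 = 1.
  14 = 14*1 + 0, so a_3 = 14.
so x = [8; 3, 1, 14].
Convergents (p_i = a_i*p_{i-1} + p_{i-2}, q_i = a_i*q_{i-1} + q_{i-2} with p_{-2}=0, p_{-1}=1, q_{-2}=1, q_{-1}=0), until the denominator exceeds 18:
  i=0: a_0=8, p_0 = 8*1 + 0 = 8, q_0 = 8*0 + 1 = 1.
  i=1: a_1=3, p_1 = 3*8 + 1 = 25, q_1 = 3*1 + 0 = 3.
  i=2: a_2=1, p_2 = 1*25 + 8 = 33, q_2 = 1*3 + 1 = 4.
  i=3: a_3=14, p_3 = 14*33 + 25 = 487, q_3 = 14*4 + 3 = 59.
q_3 = 59 > 18, so the last convergent with denominator <= 18 is p_2/q_2 = 33/4.
The closest fraction with denominator <= 18 is either p_2/q_2 or the intermediate fraction (k*p_2 + p_1)/(k*q_2 + q_1) with the largest k >= 1 whose denominator stays <= 18; these approach x as k grows, and every other convergent or intermediate fraction in range is farther away.
Largest k: floor((18 - q_1)/q_2) = floor((18 - 3)/4) = 3.
That gives (3*33 + 25)/(3*4 + 3) = 124/15.
Compare the errors: |x - 33/4| = |487*4 - 33*59|/(59*4) = 1/236, and |x - 124/15| = |487*15 - 124*59|/(59*15) = 11/885.
Cross-multiplying, 1*885 = 885 < 2596 = 11*236, so 1/236 is smaller: the convergent 33/4 is closer to x than 124/15.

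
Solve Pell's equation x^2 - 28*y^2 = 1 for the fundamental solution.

First expand sqrt(28) as a continued fraction. With x_i = (sqrt(28) + m_i)/d_i and (m_0, d_0) = (0, 1): a_0 = floor(sqrt(28)) = 5, since 5^2 = 25 <= 28 < 36 = 6^2.
Iterate m_{i+1} = d_i*a_i - m_i, d_{i+1} = (28 - m_{i+1}^2)/d_i, a_{i+1} = floor((a_0 + m_{i+1})/d_{i+1}):
  m_1 = 1*5 - 0 = 5, d_1 = (28 - 5^2)/1 = 3/1 = 3, a_1 = floor((5 + 5)/3) = 3.
  m_2 = 3*3 - 5 = 4, d_2 = (28 - 4^2)/3 = 12/3 = 4, a_2 = floor((5 + 4)/4) = 2.
  m_3 = 4*2 - 4 = 4, d_3 = (28 - 4^2)/4 = 12/4 = 3, a_3 = floor((5 + 4)/3) = 3.
  m_4 = 3*3 - 4 = 5, d_4 = (28 - 5^2)/3 = 3/3 = 1, a_4 = floor((5 + 5)/1) = 10.
  m_5 = 1*10 - 5 = 5, d_5 = (28 - 5^2)/1 = 3/1 = 3: (m_5, d_5) = (m_1, d_1) = (5, 3), so from here the quotients repeat a_1, ..., a_4; the period length is 4.
So sqrt(28) = [5; (3, 2, 3, 10)] with period length k = 4.
k is even, so the fundamental solution of x^2 - 28y^2 = 1 is (p_{k-1}, q_{k-1}) = (p_3, q_3); compute convergents through index 3.
Convergents (p_i = a_i*p_{i-1} + p_{i-2}, q_i = a_i*q_{i-1} + q_{i-2} with p_{-2}=0, p_{-1}=1, q_{-2}=1, q_{-1}=0):
  i=0: a_0=5, p_0 = 5*1 + 0 = 5, q_0 = 5*0 + 1 = 1.
  i=1: a_1=3, p_1 = 3*5 + 1 = 16, q_1 = 3*1 + 0 = 3.
  i=2: a_2=2, p_2 = 2*16 + 5 = 37, q_2 = 2*3 + 1 = 7.
  i=3: a_3=3, p_3 = 3*37 + 16 = 127, q_3 = 3*7 + 3 = 24.
Check: 127^2 - 28*24^2 = 16129 - 16128 = 1, so (x, y) = (127, 24) solves the equation, and by the theorem it is the least positive solution.

(x, y) = (127, 24)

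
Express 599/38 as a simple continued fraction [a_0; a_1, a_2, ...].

[15; 1, 3, 4, 2]

Run the Euclidean algorithm on 599 and 38; the successive quotients are the partial quotients a_0, a_1, ... (each step inverts the fractional part left over by the previous one):
  599 = 15*38 + 29, so a_0 = 15.
  38 = 1*29 + 9, so a_1 = 1.
  29 = 3*9 + 2, so a_2 = 3.
  9 = 4*2 + 1, so a_3 = 4.
  2 = 2*1 + 0, so a_4 = 2.
The remainder reaches 0 after 5 divisions, so the expansion has 5 partial quotients, read off in order.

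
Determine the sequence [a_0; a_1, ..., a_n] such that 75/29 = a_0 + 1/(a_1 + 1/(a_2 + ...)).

[2; 1, 1, 2, 2, 2]

Run the Euclidean algorithm on 75 and 29; the successive quotients are the partial quotients a_0, a_1, ... (each step inverts the fractional part left over by the previous one):
  75 = 2*29 + 17, so a_0 = 2.
  29 = 1*17 + 12, so a_1 = 1.
  17 = 1*12 + 5, so a_2 = 1.
  12 = 2*5 + 2, so a_3 = 2.
  5 = 2*2 + 1, so a_4 = 2.
  2 = 2*1 + 0, so a_5 = 2.
The remainder reaches 0 after 6 divisions, so the expansion has 6 partial quotients, read off in order.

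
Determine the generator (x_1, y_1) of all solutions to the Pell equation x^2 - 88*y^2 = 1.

(x, y) = (197, 21)

First expand sqrt(88) as a continued fraction. With x_i = (sqrt(88) + m_i)/d_i and (m_0, d_0) = (0, 1): a_0 = floor(sqrt(88)) = 9, since 9^2 = 81 <= 88 < 100 = 10^2.
Iterate m_{i+1} = d_i*a_i - m_i, d_{i+1} = (88 - m_{i+1}^2)/d_i, a_{i+1} = floor((a_0 + m_{i+1})/d_{i+1}):
  m_1 = 1*9 - 0 = 9, d_1 = (88 - 9^2)/1 = 7/1 = 7, a_1 = floor((9 + 9)/7) = 2.
  m_2 = 7*2 - 9 = 5, d_2 = (88 - 5^2)/7 = 63/7 = 9, a_2 = floor((9 + 5)/9) = 1.
  m_3 = 9*1 - 5 = 4, d_3 = (88 - 4^2)/9 = 72/9 = 8, a_3 = floor((9 + 4)/8) = 1.
  m_4 = 8*1 - 4 = 4, d_4 = (88 - 4^2)/8 = 72/8 = 9, a_4 = floor((9 + 4)/9) = 1.
  m_5 = 9*1 - 4 = 5, d_5 = (88 - 5^2)/9 = 63/9 = 7, a_5 = floor((9 + 5)/7) = 2.
  m_6 = 7*2 - 5 = 9, d_6 = (88 - 9^2)/7 = 7/7 = 1, a_6 = floor((9 + 9)/1) = 18.
  m_7 = 1*18 - 9 = 9, d_7 = (88 - 9^2)/1 = 7/1 = 7: (m_7, d_7) = (m_1, d_1) = (9, 7), so from here the quotients repeat a_1, ..., a_6; the period length is 6.
So sqrt(88) = [9; (2, 1, 1, 1, 2, 18)] with period length k = 6.
k is even, so the fundamental solution of x^2 - 88y^2 = 1 is (p_{k-1}, q_{k-1}) = (p_5, q_5); compute convergents through index 5.
Convergents (p_i = a_i*p_{i-1} + p_{i-2}, q_i = a_i*q_{i-1} + q_{i-2} with p_{-2}=0, p_{-1}=1, q_{-2}=1, q_{-1}=0):
  i=0: a_0=9, p_0 = 9*1 + 0 = 9, q_0 = 9*0 + 1 = 1.
  i=1: a_1=2, p_1 = 2*9 + 1 = 19, q_1 = 2*1 + 0 = 2.
  i=2: a_2=1, p_2 = 1*19 + 9 = 28, q_2 = 1*2 + 1 = 3.
  i=3: a_3=1, p_3 = 1*28 + 19 = 47, q_3 = 1*3 + 2 = 5.
  i=4: a_4=1, p_4 = 1*47 + 28 = 75, q_4 = 1*5 + 3 = 8.
  i=5: a_5=2, p_5 = 2*75 + 47 = 197, q_5 = 2*8 + 5 = 21.
Check: 197^2 - 88*21^2 = 38809 - 38808 = 1, so (x, y) = (197, 21) solves the equation, and by the theorem it is the least positive solution.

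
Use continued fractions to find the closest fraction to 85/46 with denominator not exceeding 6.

Expand x = 85/46 as a continued fraction with the Euclidean algorithm:
  85 = 1*46 + 39, so a_0 = 1.
  46 = 1*39 + 7, so a_1 = 1.
  39 = 5*7 + 4, so a_2 = 5.
  7 = 1*4 + 3, so a_3 = 1.
  4 = 1*3 + 1, so a_4 = 1.
  3 = 3*1 + 0, so a_5 = 3.
so x = [1; 1, 5, 1, 1, 3].
Convergents (p_i = a_i*p_{i-1} + p_{i-2}, q_i = a_i*q_{i-1} + q_{i-2} with p_{-2}=0, p_{-1}=1, q_{-2}=1, q_{-1}=0), until the denominator exceeds 6:
  i=0: a_0=1, p_0 = 1*1 + 0 = 1, q_0 = 1*0 + 1 = 1.
  i=1: a_1=1, p_1 = 1*1 + 1 = 2, q_1 = 1*1 + 0 = 1.
  i=2: a_2=5, p_2 = 5*2 + 1 = 11, q_2 = 5*1 + 1 = 6.
  i=3: a_3=1, p_3 = 1*11 + 2 = 13, q_3 = 1*6 + 1 = 7.
q_3 = 7 > 6, so the last convergent with denominator <= 6 is p_2/q_2 = 11/6.
The closest fraction with denominator <= 6 is either p_2/q_2 or the intermediate fraction (k*p_2 + p_1)/(k*q_2 + q_1) with the largest k >= 1 whose denominator stays <= 6; these approach x as k grows, and every other convergent or intermediate fraction in range is farther away.
Largest k: floor((6 - q_1)/q_2) = floor((6 - 1)/6) = 0.
Since k = 0, no intermediate fraction beyond p_2/q_2 has denominator <= 6, so the convergent 11/6 is the closest (its error is |85*6 - 11*46|/(46*6) = 4/276).

11/6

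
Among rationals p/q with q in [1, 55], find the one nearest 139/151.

35/38

Expand x = 139/151 as a continued fraction with the Euclidean algorithm:
  139 = 0*151 + 139, so a_0 = 0.
  151 = 1*139 + 12, so a_1 = 1.
  139 = 11*12 + 7, so a_2 = 11.
  12 = 1*7 + 5, so a_3 = 1.
  7 = 1*5 + 2, so a_4 = 1.
  5 = 2*2 + 1, so a_5 = 2.
  2 = 2*1 + 0, so a_6 = 2.
so x = [0; 1, 11, 1, 1, 2, 2].
Convergents (p_i = a_i*p_{i-1} + p_{i-2}, q_i = a_i*q_{i-1} + q_{i-2} with p_{-2}=0, p_{-1}=1, q_{-2}=1, q_{-1}=0), until the denominator exceeds 55:
  i=0: a_0=0, p_0 = 0*1 + 0 = 0, q_0 = 0*0 + 1 = 1.
  i=1: a_1=1, p_1 = 1*0 + 1 = 1, q_1 = 1*1 + 0 = 1.
  i=2: a_2=11, p_2 = 11*1 + 0 = 11, q_2 = 11*1 + 1 = 12.
  i=3: a_3=1, p_3 = 1*11 + 1 = 12, q_3 = 1*12 + 1 = 13.
  i=4: a_4=1, p_4 = 1*12 + 11 = 23, q_4 = 1*13 + 12 = 25.
  i=5: a_5=2, p_5 = 2*23 + 12 = 58, q_5 = 2*25 + 13 = 63.
q_5 = 63 > 55, so the last convergent with denominator <= 55 is p_4/q_4 = 23/25.
The closest fraction with denominator <= 55 is either p_4/q_4 or the intermediate fraction (k*p_4 + p_3)/(k*q_4 + q_3) with the largest k >= 1 whose denominator stays <= 55; these approach x as k grows, and every other convergent or intermediate fraction in range is farther away.
Largest k: floor((55 - q_3)/q_4) = floor((55 - 13)/25) = 1.
That gives (1*23 + 12)/(1*25 + 13) = 35/38.
Compare the errors: |x - 23/25| = |139*25 - 23*151|/(151*25) = 2/3775, and |x - 35/38| = |139*38 - 35*151|/(151*38) = 3/5738.
Cross-multiplying, 3*3775 = 11325 < 11476 = 2*5738, so 3/5738 is smaller: the intermediate fraction 35/38 is closer to x than 23/25.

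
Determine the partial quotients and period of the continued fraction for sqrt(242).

[15; (1, 1, 3, 1, 14, 1, 3, 1, 1, 30)]

Write x_i = (sqrt(242) + m_i)/d_i with (m_0, d_0) = (0, 1). a_0 = floor(sqrt(242)) = 15, since 15^2 = 225 <= 242 < 256 = 16^2.
Iterate m_{i+1} = d_i*a_i - m_i, d_{i+1} = (242 - m_{i+1}^2)/d_i, a_{i+1} = floor((a_0 + m_{i+1})/d_{i+1}):
  m_1 = 1*15 - 0 = 15, d_1 = (242 - 15^2)/1 = 17/1 = 17, a_1 = floor((15 + 15)/17) = 1.
  m_2 = 17*1 - 15 = 2, d_2 = (242 - 2^2)/17 = 238/17 = 14, a_2 = floor((15 + 2)/14) = 1.
  m_3 = 14*1 - 2 = 12, d_3 = (242 - 12^2)/14 = 98/14 = 7, a_3 = floor((15 + 12)/7) = 3.
  m_4 = 7*3 - 12 = 9, d_4 = (242 - 9^2)/7 = 161/7 = 23, a_4 = floor((15 + 9)/23) = 1.
  m_5 = 23*1 - 9 = 14, d_5 = (242 - 14^2)/23 = 46/23 = 2, a_5 = floor((15 + 14)/2) = 14.
  m_6 = 2*14 - 14 = 14, d_6 = (242 - 14^2)/2 = 46/2 = 23, a_6 = floor((15 + 14)/23) = 1.
  m_7 = 23*1 - 14 = 9, d_7 = (242 - 9^2)/23 = 161/23 = 7, a_7 = floor((15 + 9)/7) = 3.
  m_8 = 7*3 - 9 = 12, d_8 = (242 - 12^2)/7 = 98/7 = 14, a_8 = floor((15 + 12)/14) = 1.
  m_9 = 14*1 - 12 = 2, d_9 = (242 - 2^2)/14 = 238/14 = 17, a_9 = floor((15 + 2)/17) = 1.
  m_10 = 17*1 - 2 = 15, d_10 = (242 - 15^2)/17 = 17/17 = 1, a_10 = floor((15 + 15)/1) = 30.
  m_11 = 1*30 - 15 = 15, d_11 = (242 - 15^2)/1 = 17/1 = 17: (m_11, d_11) = (m_1, d_1) = (15, 17), so from here the quotients repeat a_1, ..., a_10; the period length is 10.
Hence the expansion of sqrt(242) is a_0 = 15 followed by the repeating block 1, 1, 3, 1, 14, 1, 3, 1, 1, 30 (period 10).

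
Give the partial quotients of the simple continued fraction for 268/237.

Run the Euclidean algorithm on 268 and 237; the successive quotients are the partial quotients a_0, a_1, ... (each step inverts the fractional part left over by the previous one):
  268 = 1*237 + 31, so a_0 = 1.
  237 = 7*31 + 20, so a_1 = 7.
  31 = 1*20 + 11, so a_2 = 1.
  20 = 1*11 + 9, so a_3 = 1.
  11 = 1*9 + 2, so a_4 = 1.
  9 = 4*2 + 1, so a_5 = 4.
  2 = 2*1 + 0, so a_6 = 2.
The remainder reaches 0 after 7 divisions, so the expansion has 7 partial quotients, read off in order.

[1; 7, 1, 1, 1, 4, 2]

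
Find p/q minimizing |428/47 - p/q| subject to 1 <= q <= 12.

Expand x = 428/47 as a continued fraction with the Euclidean algorithm:
  428 = 9*47 + 5, so a_0 = 9.
  47 = 9*5 + 2, so a_1 = 9.
  5 = 2*2 + 1, so a_2 = 2.
  2 = 2*1 + 0, so a_3 = 2.
so x = [9; 9, 2, 2].
Convergents (p_i = a_i*p_{i-1} + p_{i-2}, q_i = a_i*q_{i-1} + q_{i-2} with p_{-2}=0, p_{-1}=1, q_{-2}=1, q_{-1}=0), until the denominator exceeds 12:
  i=0: a_0=9, p_0 = 9*1 + 0 = 9, q_0 = 9*0 + 1 = 1.
  i=1: a_1=9, p_1 = 9*9 + 1 = 82, q_1 = 9*1 + 0 = 9.
  i=2: a_2=2, p_2 = 2*82 + 9 = 173, q_2 = 2*9 + 1 = 19.
q_2 = 19 > 12, so the last convergent with denominator <= 12 is p_1/q_1 = 82/9.
The closest fraction with denominator <= 12 is either p_1/q_1 or the intermediate fraction (k*p_1 + p_0)/(k*q_1 + q_0) with the largest k >= 1 whose denominator stays <= 12; these approach x as k grows, and every other convergent or intermediate fraction in range is farther away.
Largest k: floor((12 - q_0)/q_1) = floor((12 - 1)/9) = 1.
That gives (1*82 + 9)/(1*9 + 1) = 91/10.
Compare the errors: |x - 82/9| = |428*9 - 82*47|/(47*9) = 2/423, and |x - 91/10| = |428*10 - 91*47|/(47*10) = 3/470.
Cross-multiplying, 2*470 = 940 < 1269 = 3*423, so 2/423 is smaller: the convergent 82/9 is closer to x than 91/10.

82/9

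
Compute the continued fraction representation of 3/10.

Run the Euclidean algorithm on 3 and 10; the successive quotients are the partial quotients a_0, a_1, ... (each step inverts the fractional part left over by the previous one):
  3 = 0*10 + 3, so a_0 = 0.
  10 = 3*3 + 1, so a_1 = 3.
  3 = 3*1 + 0, so a_2 = 3.
The remainder reaches 0 after 3 divisions, so the expansion has 3 partial quotients, read off in order.

[0; 3, 3]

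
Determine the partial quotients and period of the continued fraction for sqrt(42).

[6; (2, 12)]

Write x_i = (sqrt(42) + m_i)/d_i with (m_0, d_0) = (0, 1). a_0 = floor(sqrt(42)) = 6, since 6^2 = 36 <= 42 < 49 = 7^2.
Iterate m_{i+1} = d_i*a_i - m_i, d_{i+1} = (42 - m_{i+1}^2)/d_i, a_{i+1} = floor((a_0 + m_{i+1})/d_{i+1}):
  m_1 = 1*6 - 0 = 6, d_1 = (42 - 6^2)/1 = 6/1 = 6, a_1 = floor((6 + 6)/6) = 2.
  m_2 = 6*2 - 6 = 6, d_2 = (42 - 6^2)/6 = 6/6 = 1, a_2 = floor((6 + 6)/1) = 12.
  m_3 = 1*12 - 6 = 6, d_3 = (42 - 6^2)/1 = 6/1 = 6: (m_3, d_3) = (m_1, d_1) = (6, 6), so from here the quotients repeat a_1, a_2; the period length is 2.
Hence the expansion of sqrt(42) is a_0 = 6 followed by the repeating block 2, 12 (period 2).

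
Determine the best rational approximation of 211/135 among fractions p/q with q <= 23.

Expand x = 211/135 as a continued fraction with the Euclidean algorithm:
  211 = 1*135 + 76, so a_0 = 1.
  135 = 1*76 + 59, so a_1 = 1.
  76 = 1*59 + 17, so a_2 = 1.
  59 = 3*17 + 8, so a_3 = 3.
  17 = 2*8 + 1, so a_4 = 2.
  8 = 8*1 + 0, so a_5 = 8.
so x = [1; 1, 1, 3, 2, 8].
Convergents (p_i = a_i*p_{i-1} + p_{i-2}, q_i = a_i*q_{i-1} + q_{i-2} with p_{-2}=0, p_{-1}=1, q_{-2}=1, q_{-1}=0), until the denominator exceeds 23:
  i=0: a_0=1, p_0 = 1*1 + 0 = 1, q_0 = 1*0 + 1 = 1.
  i=1: a_1=1, p_1 = 1*1 + 1 = 2, q_1 = 1*1 + 0 = 1.
  i=2: a_2=1, p_2 = 1*2 + 1 = 3, q_2 = 1*1 + 1 = 2.
  i=3: a_3=3, p_3 = 3*3 + 2 = 11, q_3 = 3*2 + 1 = 7.
  i=4: a_4=2, p_4 = 2*11 + 3 = 25, q_4 = 2*7 + 2 = 16.
  i=5: a_5=8, p_5 = 8*25 + 11 = 211, q_5 = 8*16 + 7 = 135.
q_5 = 135 > 23, so the last convergent with denominator <= 23 is p_4/q_4 = 25/16.
The closest fraction with denominator <= 23 is either p_4/q_4 or the intermediate fraction (k*p_4 + p_3)/(k*q_4 + q_3) with the largest k >= 1 whose denominator stays <= 23; these approach x as k grows, and every other convergent or intermediate fraction in range is farther away.
Largest k: floor((23 - q_3)/q_4) = floor((23 - 7)/16) = 1.
That gives (1*25 + 11)/(1*16 + 7) = 36/23.
Compare the errors: |x - 25/16| = |211*16 - 25*135|/(135*16) = 1/2160, and |x - 36/23| = |211*23 - 36*135|/(135*23) = 7/3105.
Cross-multiplying, 1*3105 = 3105 < 15120 = 7*2160, so 1/2160 is smaller: the convergent 25/16 is closer to x than 36/23.

25/16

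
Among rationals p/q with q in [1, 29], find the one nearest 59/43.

37/27

Expand x = 59/43 as a continued fraction with the Euclidean algorithm:
  59 = 1*43 + 16, so a_0 = 1.
  43 = 2*16 + 11, so a_1 = 2.
  16 = 1*11 + 5, so a_2 = 1.
  11 = 2*5 + 1, so a_3 = 2.
  5 = 5*1 + 0, so a_4 = 5.
so x = [1; 2, 1, 2, 5].
Convergents (p_i = a_i*p_{i-1} + p_{i-2}, q_i = a_i*q_{i-1} + q_{i-2} with p_{-2}=0, p_{-1}=1, q_{-2}=1, q_{-1}=0), until the denominator exceeds 29:
  i=0: a_0=1, p_0 = 1*1 + 0 = 1, q_0 = 1*0 + 1 = 1.
  i=1: a_1=2, p_1 = 2*1 + 1 = 3, q_1 = 2*1 + 0 = 2.
  i=2: a_2=1, p_2 = 1*3 + 1 = 4, q_2 = 1*2 + 1 = 3.
  i=3: a_3=2, p_3 = 2*4 + 3 = 11, q_3 = 2*3 + 2 = 8.
  i=4: a_4=5, p_4 = 5*11 + 4 = 59, q_4 = 5*8 + 3 = 43.
q_4 = 43 > 29, so the last convergent with denominator <= 29 is p_3/q_3 = 11/8.
The closest fraction with denominator <= 29 is either p_3/q_3 or the intermediate fraction (k*p_3 + p_2)/(k*q_3 + q_2) with the largest k >= 1 whose denominator stays <= 29; these approach x as k grows, and every other convergent or intermediate fraction in range is farther away.
Largest k: floor((29 - q_2)/q_3) = floor((29 - 3)/8) = 3.
That gives (3*11 + 4)/(3*8 + 3) = 37/27.
Compare the errors: |x - 11/8| = |59*8 - 11*43|/(43*8) = 1/344, and |x - 37/27| = |59*27 - 37*43|/(43*27) = 2/1161.
Cross-multiplying, 2*344 = 688 < 1161 = 1*1161, so 2/1161 is smaller: the intermediate fraction 37/27 is closer to x than 11/8.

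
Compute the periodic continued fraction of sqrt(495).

[22; (4, 44)]

Write x_i = (sqrt(495) + m_i)/d_i with (m_0, d_0) = (0, 1). a_0 = floor(sqrt(495)) = 22, since 22^2 = 484 <= 495 < 529 = 23^2.
Iterate m_{i+1} = d_i*a_i - m_i, d_{i+1} = (495 - m_{i+1}^2)/d_i, a_{i+1} = floor((a_0 + m_{i+1})/d_{i+1}):
  m_1 = 1*22 - 0 = 22, d_1 = (495 - 22^2)/1 = 11/1 = 11, a_1 = floor((22 + 22)/11) = 4.
  m_2 = 11*4 - 22 = 22, d_2 = (495 - 22^2)/11 = 11/11 = 1, a_2 = floor((22 + 22)/1) = 44.
  m_3 = 1*44 - 22 = 22, d_3 = (495 - 22^2)/1 = 11/1 = 11: (m_3, d_3) = (m_1, d_1) = (22, 11), so from here the quotients repeat a_1, a_2; the period length is 2.
Hence the expansion of sqrt(495) is a_0 = 22 followed by the repeating block 4, 44 (period 2).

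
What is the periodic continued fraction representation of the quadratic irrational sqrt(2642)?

[51; (2, 2, 102)]

Write x_i = (sqrt(2642) + m_i)/d_i with (m_0, d_0) = (0, 1). a_0 = floor(sqrt(2642)) = 51, since 51^2 = 2601 <= 2642 < 2704 = 52^2.
Iterate m_{i+1} = d_i*a_i - m_i, d_{i+1} = (2642 - m_{i+1}^2)/d_i, a_{i+1} = floor((a_0 + m_{i+1})/d_{i+1}):
  m_1 = 1*51 - 0 = 51, d_1 = (2642 - 51^2)/1 = 41/1 = 41, a_1 = floor((51 + 51)/41) = 2.
  m_2 = 41*2 - 51 = 31, d_2 = (2642 - 31^2)/41 = 1681/41 = 41, a_2 = floor((51 + 31)/41) = 2.
  m_3 = 41*2 - 31 = 51, d_3 = (2642 - 51^2)/41 = 41/41 = 1, a_3 = floor((51 + 51)/1) = 102.
  m_4 = 1*102 - 51 = 51, d_4 = (2642 - 51^2)/1 = 41/1 = 41: (m_4, d_4) = (m_1, d_1) = (51, 41), so from here the quotients repeat a_1, ..., a_3; the period length is 3.
Hence the expansion of sqrt(2642) is a_0 = 51 followed by the repeating block 2, 2, 102 (period 3).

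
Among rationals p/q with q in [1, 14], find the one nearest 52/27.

Expand x = 52/27 as a continued fraction with the Euclidean algorithm:
  52 = 1*27 + 25, so a_0 = 1.
  27 = 1*25 + 2, so a_1 = 1.
  25 = 12*2 + 1, so a_2 = 12.
  2 = 2*1 + 0, so a_3 = 2.
so x = [1; 1, 12, 2].
Convergents (p_i = a_i*p_{i-1} + p_{i-2}, q_i = a_i*q_{i-1} + q_{i-2} with p_{-2}=0, p_{-1}=1, q_{-2}=1, q_{-1}=0), until the denominator exceeds 14:
  i=0: a_0=1, p_0 = 1*1 + 0 = 1, q_0 = 1*0 + 1 = 1.
  i=1: a_1=1, p_1 = 1*1 + 1 = 2, q_1 = 1*1 + 0 = 1.
  i=2: a_2=12, p_2 = 12*2 + 1 = 25, q_2 = 12*1 + 1 = 13.
  i=3: a_3=2, p_3 = 2*25 + 2 = 52, q_3 = 2*13 + 1 = 27.
q_3 = 27 > 14, so the last convergent with denominator <= 14 is p_2/q_2 = 25/13.
The closest fraction with denominator <= 14 is either p_2/q_2 or the intermediate fraction (k*p_2 + p_1)/(k*q_2 + q_1) with the largest k >= 1 whose denominator stays <= 14; these approach x as k grows, and every other convergent or intermediate fraction in range is farther away.
Largest k: floor((14 - q_1)/q_2) = floor((14 - 1)/13) = 1.
That gives (1*25 + 2)/(1*13 + 1) = 27/14.
Compare the errors: |x - 25/13| = |52*13 - 25*27|/(27*13) = 1/351, and |x - 27/14| = |52*14 - 27*27|/(27*14) = 1/378.
Cross-multiplying, 1*351 = 351 < 378 = 1*378, so 1/378 is smaller: the intermediate fraction 27/14 is closer to x than 25/13.

27/14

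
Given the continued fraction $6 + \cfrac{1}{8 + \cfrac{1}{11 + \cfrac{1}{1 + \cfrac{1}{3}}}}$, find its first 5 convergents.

6/1, 49/8, 545/89, 594/97, 2327/380

Using the convergent recurrence p_i = a_i*p_{i-1} + p_{i-2}, q_i = a_i*q_{i-1} + q_{i-2} with p_{-2}=0, p_{-1}=1, q_{-2}=1, q_{-1}=0:
  i=0: a_0=6, p_0 = 6*1 + 0 = 6, q_0 = 6*0 + 1 = 1.
  i=1: a_1=8, p_1 = 8*6 + 1 = 49, q_1 = 8*1 + 0 = 8.
  i=2: a_2=11, p_2 = 11*49 + 6 = 545, q_2 = 11*8 + 1 = 89.
  i=3: a_3=1, p_3 = 1*545 + 49 = 594, q_3 = 1*89 + 8 = 97.
  i=4: a_4=3, p_4 = 3*594 + 545 = 2327, q_4 = 3*97 + 89 = 380.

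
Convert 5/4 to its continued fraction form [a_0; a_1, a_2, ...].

Run the Euclidean algorithm on 5 and 4; the successive quotients are the partial quotients a_0, a_1, ... (each step inverts the fractional part left over by the previous one):
  5 = 1*4 + 1, so a_0 = 1.
  4 = 4*1 + 0, so a_1 = 4.
The remainder reaches 0 after 2 divisions, so the expansion has 2 partial quotients, read off in order.

[1; 4]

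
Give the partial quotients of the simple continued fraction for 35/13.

Run the Euclidean algorithm on 35 and 13; the successive quotients are the partial quotients a_0, a_1, ... (each step inverts the fractional part left over by the previous one):
  35 = 2*13 + 9, so a_0 = 2.
  13 = 1*9 + 4, so a_1 = 1.
  9 = 2*4 + 1, so a_2 = 2.
  4 = 4*1 + 0, so a_3 = 4.
The remainder reaches 0 after 4 divisions, so the expansion has 4 partial quotients, read off in order.

[2; 1, 2, 4]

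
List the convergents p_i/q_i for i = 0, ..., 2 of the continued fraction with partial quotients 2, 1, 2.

2/1, 3/1, 8/3

Using the convergent recurrence p_i = a_i*p_{i-1} + p_{i-2}, q_i = a_i*q_{i-1} + q_{i-2} with p_{-2}=0, p_{-1}=1, q_{-2}=1, q_{-1}=0:
  i=0: a_0=2, p_0 = 2*1 + 0 = 2, q_0 = 2*0 + 1 = 1.
  i=1: a_1=1, p_1 = 1*2 + 1 = 3, q_1 = 1*1 + 0 = 1.
  i=2: a_2=2, p_2 = 2*3 + 2 = 8, q_2 = 2*1 + 1 = 3.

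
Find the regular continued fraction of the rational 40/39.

Run the Euclidean algorithm on 40 and 39; the successive quotients are the partial quotients a_0, a_1, ... (each step inverts the fractional part left over by the previous one):
  40 = 1*39 + 1, so a_0 = 1.
  39 = 39*1 + 0, so a_1 = 39.
The remainder reaches 0 after 2 divisions, so the expansion has 2 partial quotients, read off in order.

[1; 39]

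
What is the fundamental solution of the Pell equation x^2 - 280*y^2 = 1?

(x, y) = (251, 15)

First expand sqrt(280) as a continued fraction. With x_i = (sqrt(280) + m_i)/d_i and (m_0, d_0) = (0, 1): a_0 = floor(sqrt(280)) = 16, since 16^2 = 256 <= 280 < 289 = 17^2.
Iterate m_{i+1} = d_i*a_i - m_i, d_{i+1} = (280 - m_{i+1}^2)/d_i, a_{i+1} = floor((a_0 + m_{i+1})/d_{i+1}):
  m_1 = 1*16 - 0 = 16, d_1 = (280 - 16^2)/1 = 24/1 = 24, a_1 = floor((16 + 16)/24) = 1.
  m_2 = 24*1 - 16 = 8, d_2 = (280 - 8^2)/24 = 216/24 = 9, a_2 = floor((16 + 8)/9) = 2.
  m_3 = 9*2 - 8 = 10, d_3 = (280 - 10^2)/9 = 180/9 = 20, a_3 = floor((16 + 10)/20) = 1.
  m_4 = 20*1 - 10 = 10, d_4 = (280 - 10^2)/20 = 180/20 = 9, a_4 = floor((16 + 10)/9) = 2.
  m_5 = 9*2 - 10 = 8, d_5 = (280 - 8^2)/9 = 216/9 = 24, a_5 = floor((16 + 8)/24) = 1.
  m_6 = 24*1 - 8 = 16, d_6 = (280 - 16^2)/24 = 24/24 = 1, a_6 = floor((16 + 16)/1) = 32.
  m_7 = 1*32 - 16 = 16, d_7 = (280 - 16^2)/1 = 24/1 = 24: (m_7, d_7) = (m_1, d_1) = (16, 24), so from here the quotients repeat a_1, ..., a_6; the period length is 6.
So sqrt(280) = [16; (1, 2, 1, 2, 1, 32)] with period length k = 6.
k is even, so the fundamental solution of x^2 - 280y^2 = 1 is (p_{k-1}, q_{k-1}) = (p_5, q_5); compute convergents through index 5.
Convergents (p_i = a_i*p_{i-1} + p_{i-2}, q_i = a_i*q_{i-1} + q_{i-2} with p_{-2}=0, p_{-1}=1, q_{-2}=1, q_{-1}=0):
  i=0: a_0=16, p_0 = 16*1 + 0 = 16, q_0 = 16*0 + 1 = 1.
  i=1: a_1=1, p_1 = 1*16 + 1 = 17, q_1 = 1*1 + 0 = 1.
  i=2: a_2=2, p_2 = 2*17 + 16 = 50, q_2 = 2*1 + 1 = 3.
  i=3: a_3=1, p_3 = 1*50 + 17 = 67, q_3 = 1*3 + 1 = 4.
  i=4: a_4=2, p_4 = 2*67 + 50 = 184, q_4 = 2*4 + 3 = 11.
  i=5: a_5=1, p_5 = 1*184 + 67 = 251, q_5 = 1*11 + 4 = 15.
Check: 251^2 - 280*15^2 = 63001 - 63000 = 1, so (x, y) = (251, 15) solves the equation, and by the theorem it is the least positive solution.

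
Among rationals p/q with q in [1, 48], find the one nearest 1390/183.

Expand x = 1390/183 as a continued fraction with the Euclidean algorithm:
  1390 = 7*183 + 109, so a_0 = 7.
  183 = 1*109 + 74, so a_1 = 1.
  109 = 1*74 + 35, so a_2 = 1.
  74 = 2*35 + 4, so a_3 = 2.
  35 = 8*4 + 3, so a_4 = 8.
  4 = 1*3 + 1, so a_5 = 1.
  3 = 3*1 + 0, so a_6 = 3.
so x = [7; 1, 1, 2, 8, 1, 3].
Convergents (p_i = a_i*p_{i-1} + p_{i-2}, q_i = a_i*q_{i-1} + q_{i-2} with p_{-2}=0, p_{-1}=1, q_{-2}=1, q_{-1}=0), until the denominator exceeds 48:
  i=0: a_0=7, p_0 = 7*1 + 0 = 7, q_0 = 7*0 + 1 = 1.
  i=1: a_1=1, p_1 = 1*7 + 1 = 8, q_1 = 1*1 + 0 = 1.
  i=2: a_2=1, p_2 = 1*8 + 7 = 15, q_2 = 1*1 + 1 = 2.
  i=3: a_3=2, p_3 = 2*15 + 8 = 38, q_3 = 2*2 + 1 = 5.
  i=4: a_4=8, p_4 = 8*38 + 15 = 319, q_4 = 8*5 + 2 = 42.
  i=5: a_5=1, p_5 = 1*319 + 38 = 357, q_5 = 1*42 + 5 = 47.
  i=6: a_6=3, p_6 = 3*357 + 319 = 1390, q_6 = 3*47 + 42 = 183.
q_6 = 183 > 48, so the last convergent with denominator <= 48 is p_5/q_5 = 357/47.
The closest fraction with denominator <= 48 is either p_5/q_5 or the intermediate fraction (k*p_5 + p_4)/(k*q_5 + q_4) with the largest k >= 1 whose denominator stays <= 48; these approach x as k grows, and every other convergent or intermediate fraction in range is farther away.
Largest k: floor((48 - q_4)/q_5) = floor((48 - 42)/47) = 0.
Since k = 0, no intermediate fraction beyond p_5/q_5 has denominator <= 48, so the convergent 357/47 is the closest (its error is |1390*47 - 357*183|/(183*47) = 1/8601).

357/47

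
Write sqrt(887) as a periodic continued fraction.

Write x_i = (sqrt(887) + m_i)/d_i with (m_0, d_0) = (0, 1). a_0 = floor(sqrt(887)) = 29, since 29^2 = 841 <= 887 < 900 = 30^2.
Iterate m_{i+1} = d_i*a_i - m_i, d_{i+1} = (887 - m_{i+1}^2)/d_i, a_{i+1} = floor((a_0 + m_{i+1})/d_{i+1}):
  m_1 = 1*29 - 0 = 29, d_1 = (887 - 29^2)/1 = 46/1 = 46, a_1 = floor((29 + 29)/46) = 1.
  m_2 = 46*1 - 29 = 17, d_2 = (887 - 17^2)/46 = 598/46 = 13, a_2 = floor((29 + 17)/13) = 3.
  m_3 = 13*3 - 17 = 22, d_3 = (887 - 22^2)/13 = 403/13 = 31, a_3 = floor((29 + 22)/31) = 1.
  m_4 = 31*1 - 22 = 9, d_4 = (887 - 9^2)/31 = 806/31 = 26, a_4 = floor((29 + 9)/26) = 1.
  m_5 = 26*1 - 9 = 17, d_5 = (887 - 17^2)/26 = 598/26 = 23, a_5 = floor((29 + 17)/23) = 2.
  m_6 = 23*2 - 17 = 29, d_6 = (887 - 29^2)/23 = 46/23 = 2, a_6 = floor((29 + 29)/2) = 29.
  m_7 = 2*29 - 29 = 29, d_7 = (887 - 29^2)/2 = 46/2 = 23, a_7 = floor((29 + 29)/23) = 2.
  m_8 = 23*2 - 29 = 17, d_8 = (887 - 17^2)/23 = 598/23 = 26, a_8 = floor((29 + 17)/26) = 1.
  m_9 = 26*1 - 17 = 9, d_9 = (887 - 9^2)/26 = 806/26 = 31, a_9 = floor((29 + 9)/31) = 1.
  m_10 = 31*1 - 9 = 22, d_10 = (887 - 22^2)/31 = 403/31 = 13, a_10 = floor((29 + 22)/13) = 3.
  m_11 = 13*3 - 22 = 17, d_11 = (887 - 17^2)/13 = 598/13 = 46, a_11 = floor((29 + 17)/46) = 1.
  m_12 = 46*1 - 17 = 29, d_12 = (887 - 29^2)/46 = 46/46 = 1, a_12 = floor((29 + 29)/1) = 58.
  m_13 = 1*58 - 29 = 29, d_13 = (887 - 29^2)/1 = 46/1 = 46: (m_13, d_13) = (m_1, d_1) = (29, 46), so from here the quotients repeat a_1, ..., a_12; the period length is 12.
Hence the expansion of sqrt(887) is a_0 = 29 followed by the repeating block 1, 3, 1, 1, 2, 29, 2, 1, 1, 3, 1, 58 (period 12).

[29; (1, 3, 1, 1, 2, 29, 2, 1, 1, 3, 1, 58)]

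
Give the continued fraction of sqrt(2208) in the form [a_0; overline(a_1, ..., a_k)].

[46; overline(1, 92)]

Write x_i = (sqrt(2208) + m_i)/d_i with (m_0, d_0) = (0, 1). a_0 = floor(sqrt(2208)) = 46, since 46^2 = 2116 <= 2208 < 2209 = 47^2.
Iterate m_{i+1} = d_i*a_i - m_i, d_{i+1} = (2208 - m_{i+1}^2)/d_i, a_{i+1} = floor((a_0 + m_{i+1})/d_{i+1}):
  m_1 = 1*46 - 0 = 46, d_1 = (2208 - 46^2)/1 = 92/1 = 92, a_1 = floor((46 + 46)/92) = 1.
  m_2 = 92*1 - 46 = 46, d_2 = (2208 - 46^2)/92 = 92/92 = 1, a_2 = floor((46 + 46)/1) = 92.
  m_3 = 1*92 - 46 = 46, d_3 = (2208 - 46^2)/1 = 92/1 = 92: (m_3, d_3) = (m_1, d_1) = (46, 92), so from here the quotients repeat a_1, a_2; the period length is 2.
Hence the expansion of sqrt(2208) is a_0 = 46 followed by the repeating block 1, 92 (period 2).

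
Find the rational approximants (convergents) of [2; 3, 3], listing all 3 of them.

2/1, 7/3, 23/10

Using the convergent recurrence p_i = a_i*p_{i-1} + p_{i-2}, q_i = a_i*q_{i-1} + q_{i-2} with p_{-2}=0, p_{-1}=1, q_{-2}=1, q_{-1}=0:
  i=0: a_0=2, p_0 = 2*1 + 0 = 2, q_0 = 2*0 + 1 = 1.
  i=1: a_1=3, p_1 = 3*2 + 1 = 7, q_1 = 3*1 + 0 = 3.
  i=2: a_2=3, p_2 = 3*7 + 2 = 23, q_2 = 3*3 + 1 = 10.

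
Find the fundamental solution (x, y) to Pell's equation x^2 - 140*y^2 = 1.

First expand sqrt(140) as a continued fraction. With x_i = (sqrt(140) + m_i)/d_i and (m_0, d_0) = (0, 1): a_0 = floor(sqrt(140)) = 11, since 11^2 = 121 <= 140 < 144 = 12^2.
Iterate m_{i+1} = d_i*a_i - m_i, d_{i+1} = (140 - m_{i+1}^2)/d_i, a_{i+1} = floor((a_0 + m_{i+1})/d_{i+1}):
  m_1 = 1*11 - 0 = 11, d_1 = (140 - 11^2)/1 = 19/1 = 19, a_1 = floor((11 + 11)/19) = 1.
  m_2 = 19*1 - 11 = 8, d_2 = (140 - 8^2)/19 = 76/19 = 4, a_2 = floor((11 + 8)/4) = 4.
  m_3 = 4*4 - 8 = 8, d_3 = (140 - 8^2)/4 = 76/4 = 19, a_3 = floor((11 + 8)/19) = 1.
  m_4 = 19*1 - 8 = 11, d_4 = (140 - 11^2)/19 = 19/19 = 1, a_4 = floor((11 + 11)/1) = 22.
  m_5 = 1*22 - 11 = 11, d_5 = (140 - 11^2)/1 = 19/1 = 19: (m_5, d_5) = (m_1, d_1) = (11, 19), so from here the quotients repeat a_1, ..., a_4; the period length is 4.
So sqrt(140) = [11; (1, 4, 1, 22)] with period length k = 4.
k is even, so the fundamental solution of x^2 - 140y^2 = 1 is (p_{k-1}, q_{k-1}) = (p_3, q_3); compute convergents through index 3.
Convergents (p_i = a_i*p_{i-1} + p_{i-2}, q_i = a_i*q_{i-1} + q_{i-2} with p_{-2}=0, p_{-1}=1, q_{-2}=1, q_{-1}=0):
  i=0: a_0=11, p_0 = 11*1 + 0 = 11, q_0 = 11*0 + 1 = 1.
  i=1: a_1=1, p_1 = 1*11 + 1 = 12, q_1 = 1*1 + 0 = 1.
  i=2: a_2=4, p_2 = 4*12 + 11 = 59, q_2 = 4*1 + 1 = 5.
  i=3: a_3=1, p_3 = 1*59 + 12 = 71, q_3 = 1*5 + 1 = 6.
Check: 71^2 - 140*6^2 = 5041 - 5040 = 1, so (x, y) = (71, 6) solves the equation, and by the theorem it is the least positive solution.

(x, y) = (71, 6)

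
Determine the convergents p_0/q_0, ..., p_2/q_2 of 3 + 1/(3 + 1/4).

3/1, 10/3, 43/13

Using the convergent recurrence p_i = a_i*p_{i-1} + p_{i-2}, q_i = a_i*q_{i-1} + q_{i-2} with p_{-2}=0, p_{-1}=1, q_{-2}=1, q_{-1}=0:
  i=0: a_0=3, p_0 = 3*1 + 0 = 3, q_0 = 3*0 + 1 = 1.
  i=1: a_1=3, p_1 = 3*3 + 1 = 10, q_1 = 3*1 + 0 = 3.
  i=2: a_2=4, p_2 = 4*10 + 3 = 43, q_2 = 4*3 + 1 = 13.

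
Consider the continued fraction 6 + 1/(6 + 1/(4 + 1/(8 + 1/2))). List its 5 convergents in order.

Using the convergent recurrence p_i = a_i*p_{i-1} + p_{i-2}, q_i = a_i*q_{i-1} + q_{i-2} with p_{-2}=0, p_{-1}=1, q_{-2}=1, q_{-1}=0:
  i=0: a_0=6, p_0 = 6*1 + 0 = 6, q_0 = 6*0 + 1 = 1.
  i=1: a_1=6, p_1 = 6*6 + 1 = 37, q_1 = 6*1 + 0 = 6.
  i=2: a_2=4, p_2 = 4*37 + 6 = 154, q_2 = 4*6 + 1 = 25.
  i=3: a_3=8, p_3 = 8*154 + 37 = 1269, q_3 = 8*25 + 6 = 206.
  i=4: a_4=2, p_4 = 2*1269 + 154 = 2692, q_4 = 2*206 + 25 = 437.

6/1, 37/6, 154/25, 1269/206, 2692/437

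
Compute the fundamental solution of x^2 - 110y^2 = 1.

First expand sqrt(110) as a continued fraction. With x_i = (sqrt(110) + m_i)/d_i and (m_0, d_0) = (0, 1): a_0 = floor(sqrt(110)) = 10, since 10^2 = 100 <= 110 < 121 = 11^2.
Iterate m_{i+1} = d_i*a_i - m_i, d_{i+1} = (110 - m_{i+1}^2)/d_i, a_{i+1} = floor((a_0 + m_{i+1})/d_{i+1}):
  m_1 = 1*10 - 0 = 10, d_1 = (110 - 10^2)/1 = 10/1 = 10, a_1 = floor((10 + 10)/10) = 2.
  m_2 = 10*2 - 10 = 10, d_2 = (110 - 10^2)/10 = 10/10 = 1, a_2 = floor((10 + 10)/1) = 20.
  m_3 = 1*20 - 10 = 10, d_3 = (110 - 10^2)/1 = 10/1 = 10: (m_3, d_3) = (m_1, d_1) = (10, 10), so from here the quotients repeat a_1, a_2; the period length is 2.
So sqrt(110) = [10; (2, 20)] with period length k = 2.
k is even, so the fundamental solution of x^2 - 110y^2 = 1 is (p_{k-1}, q_{k-1}) = (p_1, q_1); compute convergents through index 1.
Convergents (p_i = a_i*p_{i-1} + p_{i-2}, q_i = a_i*q_{i-1} + q_{i-2} with p_{-2}=0, p_{-1}=1, q_{-2}=1, q_{-1}=0):
  i=0: a_0=10, p_0 = 10*1 + 0 = 10, q_0 = 10*0 + 1 = 1.
  i=1: a_1=2, p_1 = 2*10 + 1 = 21, q_1 = 2*1 + 0 = 2.
Check: 21^2 - 110*2^2 = 441 - 440 = 1, so (x, y) = (21, 2) solves the equation, and by the theorem it is the least positive solution.

(x, y) = (21, 2)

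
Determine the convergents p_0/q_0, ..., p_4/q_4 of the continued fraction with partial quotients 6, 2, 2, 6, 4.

Using the convergent recurrence p_i = a_i*p_{i-1} + p_{i-2}, q_i = a_i*q_{i-1} + q_{i-2} with p_{-2}=0, p_{-1}=1, q_{-2}=1, q_{-1}=0:
  i=0: a_0=6, p_0 = 6*1 + 0 = 6, q_0 = 6*0 + 1 = 1.
  i=1: a_1=2, p_1 = 2*6 + 1 = 13, q_1 = 2*1 + 0 = 2.
  i=2: a_2=2, p_2 = 2*13 + 6 = 32, q_2 = 2*2 + 1 = 5.
  i=3: a_3=6, p_3 = 6*32 + 13 = 205, q_3 = 6*5 + 2 = 32.
  i=4: a_4=4, p_4 = 4*205 + 32 = 852, q_4 = 4*32 + 5 = 133.

6/1, 13/2, 32/5, 205/32, 852/133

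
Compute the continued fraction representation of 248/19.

[13; 19]

Run the Euclidean algorithm on 248 and 19; the successive quotients are the partial quotients a_0, a_1, ... (each step inverts the fractional part left over by the previous one):
  248 = 13*19 + 1, so a_0 = 13.
  19 = 19*1 + 0, so a_1 = 19.
The remainder reaches 0 after 2 divisions, so the expansion has 2 partial quotients, read off in order.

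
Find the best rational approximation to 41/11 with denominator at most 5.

15/4

Expand x = 41/11 as a continued fraction with the Euclidean algorithm:
  41 = 3*11 + 8, so a_0 = 3.
  11 = 1*8 + 3, so a_1 = 1.
  8 = 2*3 + 2, so a_2 = 2.
  3 = 1*2 + 1, so a_3 = 1.
  2 = 2*1 + 0, so a_4 = 2.
so x = [3; 1, 2, 1, 2].
Convergents (p_i = a_i*p_{i-1} + p_{i-2}, q_i = a_i*q_{i-1} + q_{i-2} with p_{-2}=0, p_{-1}=1, q_{-2}=1, q_{-1}=0), until the denominator exceeds 5:
  i=0: a_0=3, p_0 = 3*1 + 0 = 3, q_0 = 3*0 + 1 = 1.
  i=1: a_1=1, p_1 = 1*3 + 1 = 4, q_1 = 1*1 + 0 = 1.
  i=2: a_2=2, p_2 = 2*4 + 3 = 11, q_2 = 2*1 + 1 = 3.
  i=3: a_3=1, p_3 = 1*11 + 4 = 15, q_3 = 1*3 + 1 = 4.
  i=4: a_4=2, p_4 = 2*15 + 11 = 41, q_4 = 2*4 + 3 = 11.
q_4 = 11 > 5, so the last convergent with denominator <= 5 is p_3/q_3 = 15/4.
The closest fraction with denominator <= 5 is either p_3/q_3 or the intermediate fraction (k*p_3 + p_2)/(k*q_3 + q_2) with the largest k >= 1 whose denominator stays <= 5; these approach x as k grows, and every other convergent or intermediate fraction in range is farther away.
Largest k: floor((5 - q_2)/q_3) = floor((5 - 3)/4) = 0.
Since k = 0, no intermediate fraction beyond p_3/q_3 has denominator <= 5, so the convergent 15/4 is the closest (its error is |41*4 - 15*11|/(11*4) = 1/44).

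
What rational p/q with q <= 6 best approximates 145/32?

Expand x = 145/32 as a continued fraction with the Euclidean algorithm:
  145 = 4*32 + 17, so a_0 = 4.
  32 = 1*17 + 15, so a_1 = 1.
  17 = 1*15 + 2, so a_2 = 1.
  15 = 7*2 + 1, so a_3 = 7.
  2 = 2*1 + 0, so a_4 = 2.
so x = [4; 1, 1, 7, 2].
Convergents (p_i = a_i*p_{i-1} + p_{i-2}, q_i = a_i*q_{i-1} + q_{i-2} with p_{-2}=0, p_{-1}=1, q_{-2}=1, q_{-1}=0), until the denominator exceeds 6:
  i=0: a_0=4, p_0 = 4*1 + 0 = 4, q_0 = 4*0 + 1 = 1.
  i=1: a_1=1, p_1 = 1*4 + 1 = 5, q_1 = 1*1 + 0 = 1.
  i=2: a_2=1, p_2 = 1*5 + 4 = 9, q_2 = 1*1 + 1 = 2.
  i=3: a_3=7, p_3 = 7*9 + 5 = 68, q_3 = 7*2 + 1 = 15.
q_3 = 15 > 6, so the last convergent with denominator <= 6 is p_2/q_2 = 9/2.
The closest fraction with denominator <= 6 is either p_2/q_2 or the intermediate fraction (k*p_2 + p_1)/(k*q_2 + q_1) with the largest k >= 1 whose denominator stays <= 6; these approach x as k grows, and every other convergent or intermediate fraction in range is farther away.
Largest k: floor((6 - q_1)/q_2) = floor((6 - 1)/2) = 2.
That gives (2*9 + 5)/(2*2 + 1) = 23/5.
Compare the errors: |x - 9/2| = |145*2 - 9*32|/(32*2) = 2/64, and |x - 23/5| = |145*5 - 23*32|/(32*5) = 11/160.
Cross-multiplying, 2*160 = 320 < 704 = 11*64, so 2/64 is smaller: the convergent 9/2 is closer to x than 23/5.

9/2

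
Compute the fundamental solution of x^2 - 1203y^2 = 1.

First expand sqrt(1203) as a continued fraction. With x_i = (sqrt(1203) + m_i)/d_i and (m_0, d_0) = (0, 1): a_0 = floor(sqrt(1203)) = 34, since 34^2 = 1156 <= 1203 < 1225 = 35^2.
Iterate m_{i+1} = d_i*a_i - m_i, d_{i+1} = (1203 - m_{i+1}^2)/d_i, a_{i+1} = floor((a_0 + m_{i+1})/d_{i+1}):
  m_1 = 1*34 - 0 = 34, d_1 = (1203 - 34^2)/1 = 47/1 = 47, a_1 = floor((34 + 34)/47) = 1.
  m_2 = 47*1 - 34 = 13, d_2 = (1203 - 13^2)/47 = 1034/47 = 22, a_2 = floor((34 + 13)/22) = 2.
  m_3 = 22*2 - 13 = 31, d_3 = (1203 - 31^2)/22 = 242/22 = 11, a_3 = floor((34 + 31)/11) = 5.
  m_4 = 11*5 - 31 = 24, d_4 = (1203 - 24^2)/11 = 627/11 = 57, a_4 = floor((34 + 24)/57) = 1.
  m_5 = 57*1 - 24 = 33, d_5 = (1203 - 33^2)/57 = 114/57 = 2, a_5 = floor((34 + 33)/2) = 33.
  m_6 = 2*33 - 33 = 33, d_6 = (1203 - 33^2)/2 = 114/2 = 57, a_6 = floor((34 + 33)/57) = 1.
  m_7 = 57*1 - 33 = 24, d_7 = (1203 - 24^2)/57 = 627/57 = 11, a_7 = floor((34 + 24)/11) = 5.
  m_8 = 11*5 - 24 = 31, d_8 = (1203 - 31^2)/11 = 242/11 = 22, a_8 = floor((34 + 31)/22) = 2.
  m_9 = 22*2 - 31 = 13, d_9 = (1203 - 13^2)/22 = 1034/22 = 47, a_9 = floor((34 + 13)/47) = 1.
  m_10 = 47*1 - 13 = 34, d_10 = (1203 - 34^2)/47 = 47/47 = 1, a_10 = floor((34 + 34)/1) = 68.
  m_11 = 1*68 - 34 = 34, d_11 = (1203 - 34^2)/1 = 47/1 = 47: (m_11, d_11) = (m_1, d_1) = (34, 47), so from here the quotients repeat a_1, ..., a_10; the period length is 10.
So sqrt(1203) = [34; (1, 2, 5, 1, 33, 1, 5, 2, 1, 68)] with period length k = 10.
k is even, so the fundamental solution of x^2 - 1203y^2 = 1 is (p_{k-1}, q_{k-1}) = (p_9, q_9); compute convergents through index 9.
Convergents (p_i = a_i*p_{i-1} + p_{i-2}, q_i = a_i*q_{i-1} + q_{i-2} with p_{-2}=0, p_{-1}=1, q_{-2}=1, q_{-1}=0):
  i=0: a_0=34, p_0 = 34*1 + 0 = 34, q_0 = 34*0 + 1 = 1.
  i=1: a_1=1, p_1 = 1*34 + 1 = 35, q_1 = 1*1 + 0 = 1.
  i=2: a_2=2, p_2 = 2*35 + 34 = 104, q_2 = 2*1 + 1 = 3.
  i=3: a_3=5, p_3 = 5*104 + 35 = 555, q_3 = 5*3 + 1 = 16.
  i=4: a_4=1, p_4 = 1*555 + 104 = 659, q_4 = 1*16 + 3 = 19.
  i=5: a_5=33, p_5 = 33*659 + 555 = 22302, q_5 = 33*19 + 16 = 643.
  i=6: a_6=1, p_6 = 1*22302 + 659 = 22961, q_6 = 1*643 + 19 = 662.
  i=7: a_7=5, p_7 = 5*22961 + 22302 = 137107, q_7 = 5*662 + 643 = 3953.
  i=8: a_8=2, p_8 = 2*137107 + 22961 = 297175, q_8 = 2*3953 + 662 = 8568.
  i=9: a_9=1, p_9 = 1*297175 + 137107 = 434282, q_9 = 1*8568 + 3953 = 12521.
Check: 434282^2 - 1203*12521^2 = 188600855524 - 188600855523 = 1, so (x, y) = (434282, 12521) solves the equation, and by the theorem it is the least positive solution.

(x, y) = (434282, 12521)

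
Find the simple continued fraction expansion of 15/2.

[7; 2]

Run the Euclidean algorithm on 15 and 2; the successive quotients are the partial quotients a_0, a_1, ... (each step inverts the fractional part left over by the previous one):
  15 = 7*2 + 1, so a_0 = 7.
  2 = 2*1 + 0, so a_1 = 2.
The remainder reaches 0 after 2 divisions, so the expansion has 2 partial quotients, read off in order.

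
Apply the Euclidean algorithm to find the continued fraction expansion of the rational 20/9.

Run the Euclidean algorithm on 20 and 9; the successive quotients are the partial quotients a_0, a_1, ... (each step inverts the fractional part left over by the previous one):
  20 = 2*9 + 2, so a_0 = 2.
  9 = 4*2 + 1, so a_1 = 4.
  2 = 2*1 + 0, so a_2 = 2.
The remainder reaches 0 after 3 divisions, so the expansion has 3 partial quotients, read off in order.

[2; 4, 2]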